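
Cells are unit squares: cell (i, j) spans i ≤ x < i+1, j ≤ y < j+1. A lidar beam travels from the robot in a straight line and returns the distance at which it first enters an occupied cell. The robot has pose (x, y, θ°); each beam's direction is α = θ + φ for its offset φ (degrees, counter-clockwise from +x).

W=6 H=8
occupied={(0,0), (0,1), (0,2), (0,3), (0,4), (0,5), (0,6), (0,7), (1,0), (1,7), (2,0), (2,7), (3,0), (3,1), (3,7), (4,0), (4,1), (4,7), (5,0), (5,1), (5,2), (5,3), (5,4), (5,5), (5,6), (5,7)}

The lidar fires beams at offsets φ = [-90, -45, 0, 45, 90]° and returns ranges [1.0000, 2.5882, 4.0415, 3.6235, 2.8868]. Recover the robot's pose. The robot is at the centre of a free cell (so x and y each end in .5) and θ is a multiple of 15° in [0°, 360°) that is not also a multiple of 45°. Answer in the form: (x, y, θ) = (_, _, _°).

(x, y, θ) = (4.5, 4.5, 150°)

Candidates: 22 free-cell centres × 16 headings = 352 poses. Raycast each; keep the one whose scan matches to 4 dp.
  (2.5, 1.5, 60°): beam 1 = 0.5774 ≠ 1.0000 ✗
  (4.5, 2.5, 330°): beam 1 = 0.5774 ≠ 1.0000 ✗
  (3.5, 4.5, 165°): beam 1 = 2.5882 ≠ 1.0000 ✗
  (1.5, 1.5, 15°): beam 1 = 0.5176 ≠ 1.0000 ✗
  …
  (4.5, 4.5, 150°): r_1=1.0000, r_2=2.5882, r_3=4.0415, r_4=3.6235, r_5=2.8868 — all match ✓
Only this pose fits every beam.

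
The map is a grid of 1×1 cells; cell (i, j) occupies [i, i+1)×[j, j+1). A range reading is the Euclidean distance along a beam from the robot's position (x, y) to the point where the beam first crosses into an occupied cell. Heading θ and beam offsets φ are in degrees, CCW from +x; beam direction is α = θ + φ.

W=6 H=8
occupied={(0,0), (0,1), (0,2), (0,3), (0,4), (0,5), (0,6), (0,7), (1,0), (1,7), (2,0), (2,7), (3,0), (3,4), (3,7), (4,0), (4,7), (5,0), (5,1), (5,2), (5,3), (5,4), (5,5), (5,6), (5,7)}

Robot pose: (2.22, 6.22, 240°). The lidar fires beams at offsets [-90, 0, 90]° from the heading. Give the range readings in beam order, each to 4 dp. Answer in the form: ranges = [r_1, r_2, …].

beam 1: φ=-90°, α=150°
  d=(-0.8660,0.5000)  start (2,6)  tX=0.2540 tY=1.5600  stride 1/|dx|=1.1547 1/|dy|=2.0000
    cross x-line → (1,6), t=0.2540
    cross x-line → (0,6), t=1.4087 (wall)
  → r_1 = 1.4087
beam 2: φ=0°, α=240°
  d=(-0.5000,-0.8660)  start (2,6)  tX=0.4400 tY=0.2540  stride 1/|dx|=2.0000 1/|dy|=1.1547
    cross y-line → (2,5), t=0.2540
    cross x-line → (1,5), t=0.4400
    cross y-line → (1,4), t=1.4087
    cross x-line → (0,4), t=2.4400 (wall)
  → r_2 = 2.4400
beam 3: φ=90°, α=330°
  d=(0.8660,-0.5000)  start (2,6)  tX=0.9007 tY=0.4400  stride 1/|dx|=1.1547 1/|dy|=2.0000
    cross y-line → (2,5), t=0.4400
    cross x-line → (3,5), t=0.9007
    cross x-line → (4,5), t=2.0554
    cross y-line → (4,4), t=2.4400
    cross x-line → (5,4), t=3.2101 (wall)
  → r_3 = 3.2101

ranges = [1.4087, 2.4400, 3.2101]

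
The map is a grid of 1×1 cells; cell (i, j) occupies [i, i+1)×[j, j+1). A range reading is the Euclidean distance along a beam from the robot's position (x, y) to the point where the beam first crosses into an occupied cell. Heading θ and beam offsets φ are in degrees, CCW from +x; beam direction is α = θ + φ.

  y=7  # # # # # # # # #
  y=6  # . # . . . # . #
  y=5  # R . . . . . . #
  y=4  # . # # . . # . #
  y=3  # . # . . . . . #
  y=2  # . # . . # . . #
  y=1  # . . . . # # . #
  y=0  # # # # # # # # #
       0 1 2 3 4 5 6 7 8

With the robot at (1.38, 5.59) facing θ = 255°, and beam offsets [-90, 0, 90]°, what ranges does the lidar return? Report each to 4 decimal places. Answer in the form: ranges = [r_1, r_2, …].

beam 1: φ=-90°, α=165°
  dir = (cos 165°, sin 165°) = (-0.9659, 0.2588); from cell (1,5)
  next x-line at t=0.3934, next y-line at t=1.5841; Δt_x=1.0353, Δt_y=3.8637
    x: enter (0,5) at t=0.3934 ← occupied
  → r_1 = 0.3934
beam 2: φ=0°, α=255°
  dir = (cos 255°, sin 255°) = (-0.2588, -0.9659); from cell (1,5)
  next x-line at t=1.4682, next y-line at t=0.6108; Δt_x=3.8637, Δt_y=1.0353
    y: enter (1,4) at t=0.6108
    x: enter (0,4) at t=1.4682 ← occupied
  → r_2 = 1.4682
beam 3: φ=90°, α=345°
  dir = (cos 345°, sin 345°) = (0.9659, -0.2588); from cell (1,5)
  next x-line at t=0.6419, next y-line at t=2.2796; Δt_x=1.0353, Δt_y=3.8637
    x: enter (2,5) at t=0.6419
    x: enter (3,5) at t=1.6771
    y: enter (3,4) at t=2.2796 ← occupied
  → r_3 = 2.2796

ranges = [0.3934, 1.4682, 2.2796]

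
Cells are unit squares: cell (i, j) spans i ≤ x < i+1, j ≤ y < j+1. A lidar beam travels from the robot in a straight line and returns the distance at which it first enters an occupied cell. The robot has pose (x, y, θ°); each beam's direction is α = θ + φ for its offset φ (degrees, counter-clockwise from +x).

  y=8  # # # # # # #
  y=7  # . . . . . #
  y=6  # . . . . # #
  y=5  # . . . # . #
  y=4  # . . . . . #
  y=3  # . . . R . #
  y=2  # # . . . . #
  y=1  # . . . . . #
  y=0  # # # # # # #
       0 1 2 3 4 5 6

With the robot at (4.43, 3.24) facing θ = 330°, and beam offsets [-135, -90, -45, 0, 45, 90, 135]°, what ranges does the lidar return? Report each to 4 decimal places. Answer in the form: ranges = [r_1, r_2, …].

ranges = [2.5157, 2.5865, 2.3190, 1.8129, 1.6254, 3.1400, 4.9279]

beam 1: φ=-135°, α=195°
  dir = (cos 195°, sin 195°) = (-0.9659, -0.2588); from cell (4,3)
  next x-line at t=0.4452, next y-line at t=0.9273; Δt_x=1.0353, Δt_y=3.8637
    x: enter (3,3) at t=0.4452
    y: enter (3,2) at t=0.9273
    x: enter (2,2) at t=1.4804
    x: enter (1,2) at t=2.5157 ← occupied
  → r_1 = 2.5157
beam 2: φ=-90°, α=240°
  dir = (cos 240°, sin 240°) = (-0.5000, -0.8660); from cell (4,3)
  next x-line at t=0.8600, next y-line at t=0.2771; Δt_x=2.0000, Δt_y=1.1547
    y: enter (4,2) at t=0.2771
    x: enter (3,2) at t=0.8600
    y: enter (3,1) at t=1.4318
    y: enter (3,0) at t=2.5865 ← occupied
  → r_2 = 2.5865
beam 3: φ=-45°, α=285°
  dir = (cos 285°, sin 285°) = (0.2588, -0.9659); from cell (4,3)
  next x-line at t=2.2023, next y-line at t=0.2485; Δt_x=3.8637, Δt_y=1.0353
    y: enter (4,2) at t=0.2485
    y: enter (4,1) at t=1.2837
    x: enter (5,1) at t=2.2023
    y: enter (5,0) at t=2.3190 ← occupied
  → r_3 = 2.3190
beam 4: φ=0°, α=330°
  dir = (cos 330°, sin 330°) = (0.8660, -0.5000); from cell (4,3)
  next x-line at t=0.6582, next y-line at t=0.4800; Δt_x=1.1547, Δt_y=2.0000
    y: enter (4,2) at t=0.4800
    x: enter (5,2) at t=0.6582
    x: enter (6,2) at t=1.8129 ← occupied
  → r_4 = 1.8129
beam 5: φ=45°, α=15°
  dir = (cos 15°, sin 15°) = (0.9659, 0.2588); from cell (4,3)
  next x-line at t=0.5901, next y-line at t=2.9364; Δt_x=1.0353, Δt_y=3.8637
    x: enter (5,3) at t=0.5901
    x: enter (6,3) at t=1.6254 ← occupied
  → r_5 = 1.6254
beam 6: φ=90°, α=60°
  dir = (cos 60°, sin 60°) = (0.5000, 0.8660); from cell (4,3)
  next x-line at t=1.1400, next y-line at t=0.8776; Δt_x=2.0000, Δt_y=1.1547
    y: enter (4,4) at t=0.8776
    x: enter (5,4) at t=1.1400
    y: enter (5,5) at t=2.0323
    x: enter (6,5) at t=3.1400 ← occupied
  → r_6 = 3.1400
beam 7: φ=135°, α=105°
  dir = (cos 105°, sin 105°) = (-0.2588, 0.9659); from cell (4,3)
  next x-line at t=1.6614, next y-line at t=0.7868; Δt_x=3.8637, Δt_y=1.0353
    y: enter (4,4) at t=0.7868
    x: enter (3,4) at t=1.6614
    y: enter (3,5) at t=1.8221
    y: enter (3,6) at t=2.8574
    y: enter (3,7) at t=3.8926
    y: enter (3,8) at t=4.9279 ← occupied
  → r_7 = 4.9279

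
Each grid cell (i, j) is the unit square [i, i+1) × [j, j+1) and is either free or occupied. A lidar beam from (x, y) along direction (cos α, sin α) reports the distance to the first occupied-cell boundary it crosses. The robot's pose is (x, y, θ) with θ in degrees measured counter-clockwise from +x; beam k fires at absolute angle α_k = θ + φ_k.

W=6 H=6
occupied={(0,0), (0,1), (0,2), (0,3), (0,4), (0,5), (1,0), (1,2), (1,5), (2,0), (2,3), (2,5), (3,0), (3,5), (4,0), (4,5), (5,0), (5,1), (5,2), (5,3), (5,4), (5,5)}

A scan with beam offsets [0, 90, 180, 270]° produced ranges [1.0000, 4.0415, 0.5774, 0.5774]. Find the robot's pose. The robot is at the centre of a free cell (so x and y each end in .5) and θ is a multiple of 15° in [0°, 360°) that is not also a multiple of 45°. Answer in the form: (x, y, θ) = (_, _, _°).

(x, y, θ) = (4.5, 4.5, 150°)

Enumerate (i+0.5, j+0.5, θ) over the 14 free cells and 16 admissible headings. For each, cast all 4 beams and compare to the given ranges.
  (1.5, 4.5, 15°): beam 1 = 1.9319 ≠ 1.0000 ✗
  (2.5, 2.5, 285°): beam 1 = 1.5529 ≠ 1.0000 ✗
  (1.5, 3.5, 240°): beam 1 = 0.5774 ≠ 1.0000 ✗
  (4.5, 3.5, 105°): beam 1 = 1.5529 ≠ 1.0000 ✗
  …
  (4.5, 4.5, 150°): r_1=1.0000, r_2=4.0415, r_3=0.5774, r_4=0.5774 — all match ✓
Unique over the lattice → pose = (4.5, 4.5, 150°).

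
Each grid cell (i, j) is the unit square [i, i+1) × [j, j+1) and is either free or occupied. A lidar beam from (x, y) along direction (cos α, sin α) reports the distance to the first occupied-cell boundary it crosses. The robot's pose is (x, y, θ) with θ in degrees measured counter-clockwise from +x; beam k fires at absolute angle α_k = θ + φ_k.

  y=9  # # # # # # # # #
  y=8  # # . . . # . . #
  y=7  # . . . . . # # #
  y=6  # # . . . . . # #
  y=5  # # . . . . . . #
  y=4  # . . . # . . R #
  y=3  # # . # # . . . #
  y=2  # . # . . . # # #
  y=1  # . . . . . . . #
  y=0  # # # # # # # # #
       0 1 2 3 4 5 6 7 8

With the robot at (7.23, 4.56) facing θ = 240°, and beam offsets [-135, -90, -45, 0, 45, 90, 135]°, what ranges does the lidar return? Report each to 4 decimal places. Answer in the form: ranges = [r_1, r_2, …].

beam 1: φ=-135°, α=105°
  d=(-0.2588,0.9659)  start (7,4)  tX=0.8887 tY=0.4555  stride 1/|dx|=3.8637 1/|dy|=1.0353
    cross y-line → (7,5), t=0.4555
    cross x-line → (6,5), t=0.8887
    cross y-line → (6,6), t=1.4908
    cross y-line → (6,7), t=2.5261 (wall)
  → r_1 = 2.5261
beam 2: φ=-90°, α=150°
  d=(-0.8660,0.5000)  start (7,4)  tX=0.2656 tY=0.8800  stride 1/|dx|=1.1547 1/|dy|=2.0000
    cross x-line → (6,4), t=0.2656
    cross y-line → (6,5), t=0.8800
    cross x-line → (5,5), t=1.4203
    cross x-line → (4,5), t=2.5750
    cross y-line → (4,6), t=2.8800
    cross x-line → (3,6), t=3.7297
    cross y-line → (3,7), t=4.8800
    cross x-line → (2,7), t=4.8844
    cross x-line → (1,7), t=6.0391
    cross y-line → (1,8), t=6.8800 (wall)
  → r_2 = 6.8800
beam 3: φ=-45°, α=195°
  d=(-0.9659,-0.2588)  start (7,4)  tX=0.2381 tY=2.1637  stride 1/|dx|=1.0353 1/|dy|=3.8637
    cross x-line → (6,4), t=0.2381
    cross x-line → (5,4), t=1.2734
    cross y-line → (5,3), t=2.1637
    cross x-line → (4,3), t=2.3087 (wall)
  → r_3 = 2.3087
beam 4: φ=0°, α=240°
  d=(-0.5000,-0.8660)  start (7,4)  tX=0.4600 tY=0.6466  stride 1/|dx|=2.0000 1/|dy|=1.1547
    cross x-line → (6,4), t=0.4600
    cross y-line → (6,3), t=0.6466
    cross y-line → (6,2), t=1.8013 (wall)
  → r_4 = 1.8013
beam 5: φ=45°, α=285°
  d=(0.2588,-0.9659)  start (7,4)  tX=2.9751 tY=0.5798  stride 1/|dx|=3.8637 1/|dy|=1.0353
    cross y-line → (7,3), t=0.5798
    cross y-line → (7,2), t=1.6150 (wall)
  → r_5 = 1.6150
beam 6: φ=90°, α=330°
  d=(0.8660,-0.5000)  start (7,4)  tX=0.8891 tY=1.1200  stride 1/|dx|=1.1547 1/|dy|=2.0000
    cross x-line → (8,4), t=0.8891 (wall)
  → r_6 = 0.8891
beam 7: φ=135°, α=15°
  d=(0.9659,0.2588)  start (7,4)  tX=0.7972 tY=1.7000  stride 1/|dx|=1.0353 1/|dy|=3.8637
    cross x-line → (8,4), t=0.7972 (wall)
  → r_7 = 0.7972

ranges = [2.5261, 6.8800, 2.3087, 1.8013, 1.6150, 0.8891, 0.7972]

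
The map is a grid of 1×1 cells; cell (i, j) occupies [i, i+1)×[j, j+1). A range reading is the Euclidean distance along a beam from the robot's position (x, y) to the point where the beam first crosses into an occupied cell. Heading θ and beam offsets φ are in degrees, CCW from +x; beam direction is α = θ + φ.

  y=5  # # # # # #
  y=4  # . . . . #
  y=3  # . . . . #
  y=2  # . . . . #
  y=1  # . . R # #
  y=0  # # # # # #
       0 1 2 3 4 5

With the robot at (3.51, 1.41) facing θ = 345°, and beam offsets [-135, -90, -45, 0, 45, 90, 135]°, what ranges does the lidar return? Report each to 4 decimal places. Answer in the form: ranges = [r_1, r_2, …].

ranges = [0.8200, 0.4245, 0.4734, 0.5073, 0.5658, 3.7166, 4.1454]

beam 1: φ=-135°, α=210°
  cosα=-0.8660 sinα=-0.5000 | (3,1) | tMaxX 0.5889 tMaxY 0.8200 | tΔX 1.1547 tΔY 2.0000
    t=0.5889 [x] (2,1)
    t=0.8200 [y] (2,0) — stop
  → r_1 = 0.8200
beam 2: φ=-90°, α=255°
  cosα=-0.2588 sinα=-0.9659 | (3,1) | tMaxX 1.9705 tMaxY 0.4245 | tΔX 3.8637 tΔY 1.0353
    t=0.4245 [y] (3,0) — stop
  → r_2 = 0.4245
beam 3: φ=-45°, α=300°
  cosα=0.5000 sinα=-0.8660 | (3,1) | tMaxX 0.9800 tMaxY 0.4734 | tΔX 2.0000 tΔY 1.1547
    t=0.4734 [y] (3,0) — stop
  → r_3 = 0.4734
beam 4: φ=0°, α=345°
  cosα=0.9659 sinα=-0.2588 | (3,1) | tMaxX 0.5073 tMaxY 1.5841 | tΔX 1.0353 tΔY 3.8637
    t=0.5073 [x] (4,1) — stop
  → r_4 = 0.5073
beam 5: φ=45°, α=30°
  cosα=0.8660 sinα=0.5000 | (3,1) | tMaxX 0.5658 tMaxY 1.1800 | tΔX 1.1547 tΔY 2.0000
    t=0.5658 [x] (4,1) — stop
  → r_5 = 0.5658
beam 6: φ=90°, α=75°
  cosα=0.2588 sinα=0.9659 | (3,1) | tMaxX 1.8932 tMaxY 0.6108 | tΔX 3.8637 tΔY 1.0353
    t=0.6108 [y] (3,2)
    t=1.6461 [y] (3,3)
    t=1.8932 [x] (4,3)
    t=2.6814 [y] (4,4)
    t=3.7166 [y] (4,5) — stop
  → r_6 = 3.7166
beam 7: φ=135°, α=120°
  cosα=-0.5000 sinα=0.8660 | (3,1) | tMaxX 1.0200 tMaxY 0.6813 | tΔX 2.0000 tΔY 1.1547
    t=0.6813 [y] (3,2)
    t=1.0200 [x] (2,2)
    t=1.8360 [y] (2,3)
    t=2.9907 [y] (2,4)
    t=3.0200 [x] (1,4)
    t=4.1454 [y] (1,5) — stop
  → r_7 = 4.1454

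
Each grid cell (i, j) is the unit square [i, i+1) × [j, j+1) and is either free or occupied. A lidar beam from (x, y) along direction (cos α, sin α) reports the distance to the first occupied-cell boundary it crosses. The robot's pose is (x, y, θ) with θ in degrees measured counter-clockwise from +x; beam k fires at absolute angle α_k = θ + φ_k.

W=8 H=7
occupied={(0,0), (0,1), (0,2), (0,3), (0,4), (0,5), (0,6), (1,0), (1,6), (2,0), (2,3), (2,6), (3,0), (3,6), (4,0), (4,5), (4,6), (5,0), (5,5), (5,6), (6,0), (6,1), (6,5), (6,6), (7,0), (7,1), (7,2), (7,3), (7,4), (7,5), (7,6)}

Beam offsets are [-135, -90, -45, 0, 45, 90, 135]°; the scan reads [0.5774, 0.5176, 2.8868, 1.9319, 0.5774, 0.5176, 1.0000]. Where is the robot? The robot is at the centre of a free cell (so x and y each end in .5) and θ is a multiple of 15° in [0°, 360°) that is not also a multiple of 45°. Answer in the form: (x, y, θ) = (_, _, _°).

(x, y, θ) = (1.5, 3.5, 105°)

The pose lattice has 25·16 = 400 candidates. Test each by forward raycasting.
  (4.5, 3.5, 15°): beam 1 = 2.8868 ≠ 0.5774 ✗
  (6.5, 2.5, 345°): beam 1 = 3.0000 ≠ 0.5774 ✗
  (3.5, 5.5, 285°): beam 1 = 1.0000 ≠ 0.5774 ✗
  …
  (1.5, 3.5, 105°): r_1=0.5774, r_2=0.5176, r_3=2.8868, r_4=1.9319, r_5=0.5774, r_6=0.5176, r_7=1.0000 — all match ✓
Only this pose fits every beam.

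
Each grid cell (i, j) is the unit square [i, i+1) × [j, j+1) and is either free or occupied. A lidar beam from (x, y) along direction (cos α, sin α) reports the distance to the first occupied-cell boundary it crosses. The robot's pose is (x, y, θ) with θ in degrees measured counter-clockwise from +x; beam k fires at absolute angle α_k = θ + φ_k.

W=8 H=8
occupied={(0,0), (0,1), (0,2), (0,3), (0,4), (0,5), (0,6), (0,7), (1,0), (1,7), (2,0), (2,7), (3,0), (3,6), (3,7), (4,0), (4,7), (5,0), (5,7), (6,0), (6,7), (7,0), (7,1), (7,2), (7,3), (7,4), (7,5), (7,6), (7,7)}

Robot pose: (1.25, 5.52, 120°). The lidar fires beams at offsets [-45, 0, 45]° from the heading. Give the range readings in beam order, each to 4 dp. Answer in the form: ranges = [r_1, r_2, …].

beam 1: φ=-45°, α=75°
  d=(0.2588,0.9659)  start (1,5)  tX=2.8978 tY=0.4969  stride 1/|dx|=3.8637 1/|dy|=1.0353
    cross y-line → (1,6), t=0.4969
    cross y-line → (1,7), t=1.5322 (wall)
  → r_1 = 1.5322
beam 2: φ=0°, α=120°
  d=(-0.5000,0.8660)  start (1,5)  tX=0.5000 tY=0.5543  stride 1/|dx|=2.0000 1/|dy|=1.1547
    cross x-line → (0,5), t=0.5000 (wall)
  → r_2 = 0.5000
beam 3: φ=45°, α=165°
  d=(-0.9659,0.2588)  start (1,5)  tX=0.2588 tY=1.8546  stride 1/|dx|=1.0353 1/|dy|=3.8637
    cross x-line → (0,5), t=0.2588 (wall)
  → r_3 = 0.2588

ranges = [1.5322, 0.5000, 0.2588]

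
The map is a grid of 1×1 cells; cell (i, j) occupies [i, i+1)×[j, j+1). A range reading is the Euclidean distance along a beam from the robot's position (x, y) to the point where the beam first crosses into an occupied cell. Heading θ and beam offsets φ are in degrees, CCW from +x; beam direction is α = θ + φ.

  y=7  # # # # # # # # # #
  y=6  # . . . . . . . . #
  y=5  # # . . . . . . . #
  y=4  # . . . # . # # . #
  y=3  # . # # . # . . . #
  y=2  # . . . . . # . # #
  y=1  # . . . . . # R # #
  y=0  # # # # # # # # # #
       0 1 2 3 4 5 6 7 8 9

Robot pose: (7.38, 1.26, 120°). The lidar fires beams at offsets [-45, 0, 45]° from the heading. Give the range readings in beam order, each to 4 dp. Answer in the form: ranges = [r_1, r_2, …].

ranges = [5.9425, 0.7600, 0.3934]

beam 1: φ=-45°, α=75°
  d=(0.2588,0.9659)  start (7,1)  tX=2.3955 tY=0.7661  stride 1/|dx|=3.8637 1/|dy|=1.0353
    cross y-line → (7,2), t=0.7661
    cross y-line → (7,3), t=1.8014
    cross x-line → (8,3), t=2.3955
    cross y-line → (8,4), t=2.8367
    cross y-line → (8,5), t=3.8719
    cross y-line → (8,6), t=4.9072
    cross y-line → (8,7), t=5.9425 (wall)
  → r_1 = 5.9425
beam 2: φ=0°, α=120°
  d=(-0.5000,0.8660)  start (7,1)  tX=0.7600 tY=0.8545  stride 1/|dx|=2.0000 1/|dy|=1.1547
    cross x-line → (6,1), t=0.7600 (wall)
  → r_2 = 0.7600
beam 3: φ=45°, α=165°
  d=(-0.9659,0.2588)  start (7,1)  tX=0.3934 tY=2.8591  stride 1/|dx|=1.0353 1/|dy|=3.8637
    cross x-line → (6,1), t=0.3934 (wall)
  → r_3 = 0.3934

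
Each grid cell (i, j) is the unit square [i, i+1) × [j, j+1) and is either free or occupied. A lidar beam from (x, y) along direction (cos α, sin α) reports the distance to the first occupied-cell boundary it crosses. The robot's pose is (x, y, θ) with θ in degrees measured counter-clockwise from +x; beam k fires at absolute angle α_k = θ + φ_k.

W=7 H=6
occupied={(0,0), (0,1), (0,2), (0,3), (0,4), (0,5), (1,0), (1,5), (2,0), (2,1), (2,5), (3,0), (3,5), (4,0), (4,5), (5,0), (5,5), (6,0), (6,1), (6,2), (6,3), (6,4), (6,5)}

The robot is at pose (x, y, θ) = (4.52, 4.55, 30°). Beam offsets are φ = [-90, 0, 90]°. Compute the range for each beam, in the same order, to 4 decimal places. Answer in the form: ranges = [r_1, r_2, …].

ranges = [2.9600, 0.9000, 0.5196]

beam 1: φ=-90°, α=300°
  direction (0.5000, -0.8660); cell (4,4); t to first gridline: x 0.9600, y 0.6351 (then +2.0000 / +1.1547)
    (4,3) via y @ 0.6351
    (5,3) via x @ 0.9600
    (5,2) via y @ 1.7898
    (5,1) via y @ 2.9445
    (6,1) via x @ 2.9600  # hit
  → r_1 = 2.9600
beam 2: φ=0°, α=30°
  direction (0.8660, 0.5000); cell (4,4); t to first gridline: x 0.5543, y 0.9000 (then +1.1547 / +2.0000)
    (5,4) via x @ 0.5543
    (5,5) via y @ 0.9000  # hit
  → r_2 = 0.9000
beam 3: φ=90°, α=120°
  direction (-0.5000, 0.8660); cell (4,4); t to first gridline: x 1.0400, y 0.5196 (then +2.0000 / +1.1547)
    (4,5) via y @ 0.5196  # hit
  → r_3 = 0.5196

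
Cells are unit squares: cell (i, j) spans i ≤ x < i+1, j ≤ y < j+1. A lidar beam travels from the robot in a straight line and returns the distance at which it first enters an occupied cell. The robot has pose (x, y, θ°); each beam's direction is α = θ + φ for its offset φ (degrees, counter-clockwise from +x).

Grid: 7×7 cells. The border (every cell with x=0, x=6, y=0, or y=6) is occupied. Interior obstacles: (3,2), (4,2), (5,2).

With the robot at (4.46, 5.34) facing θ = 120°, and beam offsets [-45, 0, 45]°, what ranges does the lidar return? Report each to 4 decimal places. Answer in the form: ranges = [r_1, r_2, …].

ranges = [0.6833, 0.7621, 2.5500]

beam 1: φ=-45°, α=75°
  dir = (cos 75°, sin 75°) = (0.2588, 0.9659); from cell (4,5)
  next x-line at t=2.0864, next y-line at t=0.6833; Δt_x=3.8637, Δt_y=1.0353
    y: enter (4,6) at t=0.6833 ← occupied
  → r_1 = 0.6833
beam 2: φ=0°, α=120°
  dir = (cos 120°, sin 120°) = (-0.5000, 0.8660); from cell (4,5)
  next x-line at t=0.9200, next y-line at t=0.7621; Δt_x=2.0000, Δt_y=1.1547
    y: enter (4,6) at t=0.7621 ← occupied
  → r_2 = 0.7621
beam 3: φ=45°, α=165°
  dir = (cos 165°, sin 165°) = (-0.9659, 0.2588); from cell (4,5)
  next x-line at t=0.4762, next y-line at t=2.5500; Δt_x=1.0353, Δt_y=3.8637
    x: enter (3,5) at t=0.4762
    x: enter (2,5) at t=1.5115
    x: enter (1,5) at t=2.5468
    y: enter (1,6) at t=2.5500 ← occupied
  → r_3 = 2.5500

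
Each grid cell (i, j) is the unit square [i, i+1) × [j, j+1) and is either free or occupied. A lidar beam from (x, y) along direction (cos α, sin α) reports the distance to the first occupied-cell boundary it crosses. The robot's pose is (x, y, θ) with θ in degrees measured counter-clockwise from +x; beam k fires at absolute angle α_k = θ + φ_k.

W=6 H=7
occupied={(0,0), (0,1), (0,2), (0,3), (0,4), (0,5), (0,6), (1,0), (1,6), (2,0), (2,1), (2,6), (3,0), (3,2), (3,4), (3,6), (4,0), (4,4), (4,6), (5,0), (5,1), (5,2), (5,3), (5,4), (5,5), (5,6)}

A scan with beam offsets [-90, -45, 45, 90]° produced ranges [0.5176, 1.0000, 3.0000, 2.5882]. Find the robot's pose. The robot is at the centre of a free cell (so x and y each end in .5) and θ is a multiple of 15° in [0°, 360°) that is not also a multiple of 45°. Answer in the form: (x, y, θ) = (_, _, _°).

(x, y, θ) = (2.5, 5.5, 195°)

Enumerate (i+0.5, j+0.5, θ) over the 16 free cells and 16 admissible headings. For each, cast all 4 beams and compare to the given ranges.
  (3.5, 3.5, 165°): beam 2 = 0.5774 ≠ 1.0000 ✗
  (4.5, 3.5, 195°): beam 3 = 1.0000 ≠ 3.0000 ✗
  (1.5, 4.5, 165°): beam 1 = 1.5529 ≠ 0.5176 ✗
  (2.5, 2.5, 255°): beam 1 = 1.5529 ≠ 0.5176 ✗
  …
  (2.5, 5.5, 195°): r_1=0.5176, r_2=1.0000, r_3=3.0000, r_4=2.5882 — all match ✓
No second candidate reproduces the full scan.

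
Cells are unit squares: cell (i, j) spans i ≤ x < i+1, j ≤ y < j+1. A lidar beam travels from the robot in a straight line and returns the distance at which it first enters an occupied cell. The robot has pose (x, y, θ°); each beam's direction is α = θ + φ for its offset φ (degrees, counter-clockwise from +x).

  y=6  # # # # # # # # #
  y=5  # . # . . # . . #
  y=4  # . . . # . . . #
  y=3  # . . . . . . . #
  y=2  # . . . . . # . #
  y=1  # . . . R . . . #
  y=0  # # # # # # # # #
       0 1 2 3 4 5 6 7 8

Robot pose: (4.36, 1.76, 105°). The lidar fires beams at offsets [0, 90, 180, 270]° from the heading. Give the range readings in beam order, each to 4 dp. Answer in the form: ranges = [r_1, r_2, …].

beam 1: φ=0°, α=105°
  dir = (cos 105°, sin 105°) = (-0.2588, 0.9659); from cell (4,1)
  next x-line at t=1.3909, next y-line at t=0.2485; Δt_x=3.8637, Δt_y=1.0353
    y: enter (4,2) at t=0.2485
    y: enter (4,3) at t=1.2837
    x: enter (3,3) at t=1.3909
    y: enter (3,4) at t=2.3190
    y: enter (3,5) at t=3.3543
    y: enter (3,6) at t=4.3896 ← occupied
  → r_1 = 4.3896
beam 2: φ=90°, α=195°
  dir = (cos 195°, sin 195°) = (-0.9659, -0.2588); from cell (4,1)
  next x-line at t=0.3727, next y-line at t=2.9364; Δt_x=1.0353, Δt_y=3.8637
    x: enter (3,1) at t=0.3727
    x: enter (2,1) at t=1.4080
    x: enter (1,1) at t=2.4433
    y: enter (1,0) at t=2.9364 ← occupied
  → r_2 = 2.9364
beam 3: φ=180°, α=285°
  dir = (cos 285°, sin 285°) = (0.2588, -0.9659); from cell (4,1)
  next x-line at t=2.4728, next y-line at t=0.7868; Δt_x=3.8637, Δt_y=1.0353
    y: enter (4,0) at t=0.7868 ← occupied
  → r_3 = 0.7868
beam 4: φ=270°, α=15°
  dir = (cos 15°, sin 15°) = (0.9659, 0.2588); from cell (4,1)
  next x-line at t=0.6626, next y-line at t=0.9273; Δt_x=1.0353, Δt_y=3.8637
    x: enter (5,1) at t=0.6626
    y: enter (5,2) at t=0.9273
    x: enter (6,2) at t=1.6979 ← occupied
  → r_4 = 1.6979

ranges = [4.3896, 2.9364, 0.7868, 1.6979]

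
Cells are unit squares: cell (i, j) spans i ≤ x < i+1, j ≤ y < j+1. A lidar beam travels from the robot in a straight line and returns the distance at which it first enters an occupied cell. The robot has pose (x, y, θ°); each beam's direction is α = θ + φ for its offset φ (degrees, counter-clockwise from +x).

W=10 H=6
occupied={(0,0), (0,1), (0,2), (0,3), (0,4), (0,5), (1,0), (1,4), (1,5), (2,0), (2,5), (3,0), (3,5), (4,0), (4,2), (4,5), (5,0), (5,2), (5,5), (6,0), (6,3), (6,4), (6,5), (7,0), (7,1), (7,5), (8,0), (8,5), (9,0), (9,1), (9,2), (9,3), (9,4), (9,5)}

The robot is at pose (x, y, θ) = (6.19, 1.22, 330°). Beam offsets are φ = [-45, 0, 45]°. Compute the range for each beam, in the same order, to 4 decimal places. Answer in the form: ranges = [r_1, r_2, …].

beam 1: φ=-45°, α=285°
  d=(0.2588,-0.9659)  start (6,1)  tX=3.1296 tY=0.2278  stride 1/|dx|=3.8637 1/|dy|=1.0353
    cross y-line → (6,0), t=0.2278 (wall)
  → r_1 = 0.2278
beam 2: φ=0°, α=330°
  d=(0.8660,-0.5000)  start (6,1)  tX=0.9353 tY=0.4400  stride 1/|dx|=1.1547 1/|dy|=2.0000
    cross y-line → (6,0), t=0.4400 (wall)
  → r_2 = 0.4400
beam 3: φ=45°, α=15°
  d=(0.9659,0.2588)  start (6,1)  tX=0.8386 tY=3.0137  stride 1/|dx|=1.0353 1/|dy|=3.8637
    cross x-line → (7,1), t=0.8386 (wall)
  → r_3 = 0.8386

ranges = [0.2278, 0.4400, 0.8386]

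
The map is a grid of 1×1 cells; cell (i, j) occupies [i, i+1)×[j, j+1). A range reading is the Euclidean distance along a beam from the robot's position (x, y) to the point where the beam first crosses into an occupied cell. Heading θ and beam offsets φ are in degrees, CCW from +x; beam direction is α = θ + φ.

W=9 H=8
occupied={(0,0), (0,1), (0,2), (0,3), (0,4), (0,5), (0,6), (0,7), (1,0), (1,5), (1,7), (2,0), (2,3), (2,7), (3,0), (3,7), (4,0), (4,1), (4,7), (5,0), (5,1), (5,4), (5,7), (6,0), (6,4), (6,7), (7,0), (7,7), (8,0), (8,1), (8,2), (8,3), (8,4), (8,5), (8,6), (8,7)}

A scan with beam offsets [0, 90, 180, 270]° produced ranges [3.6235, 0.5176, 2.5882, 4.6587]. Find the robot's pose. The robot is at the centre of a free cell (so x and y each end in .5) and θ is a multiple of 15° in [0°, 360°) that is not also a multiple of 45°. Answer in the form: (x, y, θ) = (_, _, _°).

The pose lattice has 36·16 = 576 candidates. Test each by forward raycasting.
  (4.5, 3.5, 150°): beam 1 = 3.0000 ≠ 3.6235 ✗
  (6.5, 6.5, 165°): beam 1 = 1.9319 ≠ 3.6235 ✗
  (7.5, 1.5, 285°): beam 1 = 0.5176 ≠ 3.6235 ✗
  (1.5, 2.5, 165°): beam 1 = 0.5176 ≠ 3.6235 ✗
  …
  (3.5, 3.5, 75°): r_1=3.6235, r_2=0.5176, r_3=2.5882, r_4=4.6587 — all match ✓
No second candidate reproduces the full scan.

(x, y, θ) = (3.5, 3.5, 75°)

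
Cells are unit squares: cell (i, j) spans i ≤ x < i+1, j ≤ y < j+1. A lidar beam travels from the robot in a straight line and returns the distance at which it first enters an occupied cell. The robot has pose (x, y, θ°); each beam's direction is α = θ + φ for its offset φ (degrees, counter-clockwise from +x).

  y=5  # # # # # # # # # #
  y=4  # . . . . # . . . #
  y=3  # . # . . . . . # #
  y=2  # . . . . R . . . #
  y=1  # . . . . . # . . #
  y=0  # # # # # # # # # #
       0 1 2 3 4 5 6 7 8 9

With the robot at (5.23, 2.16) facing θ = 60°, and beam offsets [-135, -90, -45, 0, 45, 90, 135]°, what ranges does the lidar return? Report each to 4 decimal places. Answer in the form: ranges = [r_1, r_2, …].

ranges = [1.2009, 0.8891, 3.2455, 3.2793, 2.9402, 2.5750, 4.3792]

beam 1: φ=-135°, α=285°
  cosα=0.2588 sinα=-0.9659 | (5,2) | tMaxX 2.9751 tMaxY 0.1656 | tΔX 3.8637 tΔY 1.0353
    t=0.1656 [y] (5,1)
    t=1.2009 [y] (5,0) — stop
  → r_1 = 1.2009
beam 2: φ=-90°, α=330°
  cosα=0.8660 sinα=-0.5000 | (5,2) | tMaxX 0.8891 tMaxY 0.3200 | tΔX 1.1547 tΔY 2.0000
    t=0.3200 [y] (5,1)
    t=0.8891 [x] (6,1) — stop
  → r_2 = 0.8891
beam 3: φ=-45°, α=15°
  cosα=0.9659 sinα=0.2588 | (5,2) | tMaxX 0.7972 tMaxY 3.2455 | tΔX 1.0353 tΔY 3.8637
    t=0.7972 [x] (6,2)
    t=1.8324 [x] (7,2)
    t=2.8677 [x] (8,2)
    t=3.2455 [y] (8,3) — stop
  → r_3 = 3.2455
beam 4: φ=0°, α=60°
  cosα=0.5000 sinα=0.8660 | (5,2) | tMaxX 1.5400 tMaxY 0.9699 | tΔX 2.0000 tΔY 1.1547
    t=0.9699 [y] (5,3)
    t=1.5400 [x] (6,3)
    t=2.1246 [y] (6,4)
    t=3.2793 [y] (6,5) — stop
  → r_4 = 3.2793
beam 5: φ=45°, α=105°
  cosα=-0.2588 sinα=0.9659 | (5,2) | tMaxX 0.8887 tMaxY 0.8696 | tΔX 3.8637 tΔY 1.0353
    t=0.8696 [y] (5,3)
    t=0.8887 [x] (4,3)
    t=1.9049 [y] (4,4)
    t=2.9402 [y] (4,5) — stop
  → r_5 = 2.9402
beam 6: φ=90°, α=150°
  cosα=-0.8660 sinα=0.5000 | (5,2) | tMaxX 0.2656 tMaxY 1.6800 | tΔX 1.1547 tΔY 2.0000
    t=0.2656 [x] (4,2)
    t=1.4203 [x] (3,2)
    t=1.6800 [y] (3,3)
    t=2.5750 [x] (2,3) — stop
  → r_6 = 2.5750
beam 7: φ=135°, α=195°
  cosα=-0.9659 sinα=-0.2588 | (5,2) | tMaxX 0.2381 tMaxY 0.6182 | tΔX 1.0353 tΔY 3.8637
    t=0.2381 [x] (4,2)
    t=0.6182 [y] (4,1)
    t=1.2734 [x] (3,1)
    t=2.3087 [x] (2,1)
    t=3.3439 [x] (1,1)
    t=4.3792 [x] (0,1) — stop
  → r_7 = 4.3792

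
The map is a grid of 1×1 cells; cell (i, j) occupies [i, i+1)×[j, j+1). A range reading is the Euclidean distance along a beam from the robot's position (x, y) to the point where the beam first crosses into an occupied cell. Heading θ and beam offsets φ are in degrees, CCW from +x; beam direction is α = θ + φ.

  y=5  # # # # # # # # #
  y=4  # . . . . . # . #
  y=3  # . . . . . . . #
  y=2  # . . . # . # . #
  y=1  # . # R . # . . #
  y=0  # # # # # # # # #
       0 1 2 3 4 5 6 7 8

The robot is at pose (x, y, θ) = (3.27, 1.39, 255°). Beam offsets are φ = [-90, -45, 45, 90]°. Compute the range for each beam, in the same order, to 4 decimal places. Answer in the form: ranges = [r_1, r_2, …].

ranges = [0.2795, 0.3118, 0.4503, 1.5068]

beam 1: φ=-90°, α=165°
  direction (-0.9659, 0.2588); cell (3,1); t to first gridline: x 0.2795, y 2.3569 (then +1.0353 / +3.8637)
    (2,1) via x @ 0.2795  # hit
  → r_1 = 0.2795
beam 2: φ=-45°, α=210°
  direction (-0.8660, -0.5000); cell (3,1); t to first gridline: x 0.3118, y 0.7800 (then +1.1547 / +2.0000)
    (2,1) via x @ 0.3118  # hit
  → r_2 = 0.3118
beam 3: φ=45°, α=300°
  direction (0.5000, -0.8660); cell (3,1); t to first gridline: x 1.4600, y 0.4503 (then +2.0000 / +1.1547)
    (3,0) via y @ 0.4503  # hit
  → r_3 = 0.4503
beam 4: φ=90°, α=345°
  direction (0.9659, -0.2588); cell (3,1); t to first gridline: x 0.7558, y 1.5068 (then +1.0353 / +3.8637)
    (4,1) via x @ 0.7558
    (4,0) via y @ 1.5068  # hit
  → r_4 = 1.5068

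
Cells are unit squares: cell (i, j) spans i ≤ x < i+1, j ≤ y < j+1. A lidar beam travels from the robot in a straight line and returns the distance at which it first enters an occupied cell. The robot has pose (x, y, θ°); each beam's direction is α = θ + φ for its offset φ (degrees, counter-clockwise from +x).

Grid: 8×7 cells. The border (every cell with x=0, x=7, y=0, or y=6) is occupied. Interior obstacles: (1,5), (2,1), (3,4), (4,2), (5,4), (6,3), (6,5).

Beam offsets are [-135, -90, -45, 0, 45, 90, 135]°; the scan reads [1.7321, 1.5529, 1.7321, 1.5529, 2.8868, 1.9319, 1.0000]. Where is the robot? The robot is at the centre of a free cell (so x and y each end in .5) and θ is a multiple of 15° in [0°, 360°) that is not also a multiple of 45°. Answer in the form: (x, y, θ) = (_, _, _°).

(x, y, θ) = (2.5, 3.5, 255°)

Enumerate (i+0.5, j+0.5, θ) over the 23 free cells and 16 admissible headings. For each, cast all 7 beams and compare to the given ranges.
  (4.5, 5.5, 240°): beam 1 = 0.5176 ≠ 1.7321 ✗
  (4.5, 1.5, 240°): beam 1 = 0.5176 ≠ 1.7321 ✗
  (3.5, 1.5, 150°): beam 1 = 3.6235 ≠ 1.7321 ✗
  (1.5, 4.5, 165°): beam 1 = 3.0000 ≠ 1.7321 ✗
  (1.5, 2.5, 210°): beam 1 = 3.6235 ≠ 1.7321 ✗
  …
  (2.5, 3.5, 255°): r_1=1.7321, r_2=1.5529, r_3=1.7321, r_4=1.5529, r_5=2.8868, r_6=1.9319, r_7=1.0000 — all match ✓
No second candidate reproduces the full scan.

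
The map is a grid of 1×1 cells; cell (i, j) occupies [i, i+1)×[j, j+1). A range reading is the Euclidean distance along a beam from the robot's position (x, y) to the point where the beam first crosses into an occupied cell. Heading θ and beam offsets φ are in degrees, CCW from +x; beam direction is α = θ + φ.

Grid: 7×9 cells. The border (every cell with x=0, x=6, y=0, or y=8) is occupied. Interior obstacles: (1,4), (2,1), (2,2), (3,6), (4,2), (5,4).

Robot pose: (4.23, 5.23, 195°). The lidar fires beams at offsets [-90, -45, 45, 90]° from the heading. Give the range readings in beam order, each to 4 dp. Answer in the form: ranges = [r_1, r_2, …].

beam 1: φ=-90°, α=105°
  cosα=-0.2588 sinα=0.9659 | (4,5) | tMaxX 0.8887 tMaxY 0.7972 | tΔX 3.8637 tΔY 1.0353
    t=0.7972 [y] (4,6)
    t=0.8887 [x] (3,6) — stop
  → r_1 = 0.8887
beam 2: φ=-45°, α=150°
  cosα=-0.8660 sinα=0.5000 | (4,5) | tMaxX 0.2656 tMaxY 1.5400 | tΔX 1.1547 tΔY 2.0000
    t=0.2656 [x] (3,5)
    t=1.4203 [x] (2,5)
    t=1.5400 [y] (2,6)
    t=2.5750 [x] (1,6)
    t=3.5400 [y] (1,7)
    t=3.7297 [x] (0,7) — stop
  → r_2 = 3.7297
beam 3: φ=45°, α=240°
  cosα=-0.5000 sinα=-0.8660 | (4,5) | tMaxX 0.4600 tMaxY 0.2656 | tΔX 2.0000 tΔY 1.1547
    t=0.2656 [y] (4,4)
    t=0.4600 [x] (3,4)
    t=1.4203 [y] (3,3)
    t=2.4600 [x] (2,3)
    t=2.5750 [y] (2,2) — stop
  → r_3 = 2.5750
beam 4: φ=90°, α=285°
  cosα=0.2588 sinα=-0.9659 | (4,5) | tMaxX 2.9751 tMaxY 0.2381 | tΔX 3.8637 tΔY 1.0353
    t=0.2381 [y] (4,4)
    t=1.2734 [y] (4,3)
    t=2.3087 [y] (4,2) — stop
  → r_4 = 2.3087

ranges = [0.8887, 3.7297, 2.5750, 2.3087]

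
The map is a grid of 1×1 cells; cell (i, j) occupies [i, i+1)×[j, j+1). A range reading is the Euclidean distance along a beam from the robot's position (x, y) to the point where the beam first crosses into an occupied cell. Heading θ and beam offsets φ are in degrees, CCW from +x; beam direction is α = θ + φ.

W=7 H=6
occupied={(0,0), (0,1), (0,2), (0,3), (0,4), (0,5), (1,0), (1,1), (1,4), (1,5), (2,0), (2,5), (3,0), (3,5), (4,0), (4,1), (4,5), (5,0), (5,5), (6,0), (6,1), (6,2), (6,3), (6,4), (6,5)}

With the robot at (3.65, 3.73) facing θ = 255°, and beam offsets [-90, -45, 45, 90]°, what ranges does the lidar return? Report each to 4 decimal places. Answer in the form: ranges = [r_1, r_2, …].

ranges = [1.7082, 3.0600, 1.9976, 2.4329]

beam 1: φ=-90°, α=165°
  direction (-0.9659, 0.2588); cell (3,3); t to first gridline: x 0.6729, y 1.0432 (then +1.0353 / +3.8637)
    (2,3) via x @ 0.6729
    (2,4) via y @ 1.0432
    (1,4) via x @ 1.7082  # hit
  → r_1 = 1.7082
beam 2: φ=-45°, α=210°
  direction (-0.8660, -0.5000); cell (3,3); t to first gridline: x 0.7506, y 1.4600 (then +1.1547 / +2.0000)
    (2,3) via x @ 0.7506
    (2,2) via y @ 1.4600
    (1,2) via x @ 1.9053
    (0,2) via x @ 3.0600  # hit
  → r_2 = 3.0600
beam 3: φ=45°, α=300°
  direction (0.5000, -0.8660); cell (3,3); t to first gridline: x 0.7000, y 0.8429 (then +2.0000 / +1.1547)
    (4,3) via x @ 0.7000
    (4,2) via y @ 0.8429
    (4,1) via y @ 1.9976  # hit
  → r_3 = 1.9976
beam 4: φ=90°, α=345°
  direction (0.9659, -0.2588); cell (3,3); t to first gridline: x 0.3623, y 2.8205 (then +1.0353 / +3.8637)
    (4,3) via x @ 0.3623
    (5,3) via x @ 1.3976
    (6,3) via x @ 2.4329  # hit
  → r_4 = 2.4329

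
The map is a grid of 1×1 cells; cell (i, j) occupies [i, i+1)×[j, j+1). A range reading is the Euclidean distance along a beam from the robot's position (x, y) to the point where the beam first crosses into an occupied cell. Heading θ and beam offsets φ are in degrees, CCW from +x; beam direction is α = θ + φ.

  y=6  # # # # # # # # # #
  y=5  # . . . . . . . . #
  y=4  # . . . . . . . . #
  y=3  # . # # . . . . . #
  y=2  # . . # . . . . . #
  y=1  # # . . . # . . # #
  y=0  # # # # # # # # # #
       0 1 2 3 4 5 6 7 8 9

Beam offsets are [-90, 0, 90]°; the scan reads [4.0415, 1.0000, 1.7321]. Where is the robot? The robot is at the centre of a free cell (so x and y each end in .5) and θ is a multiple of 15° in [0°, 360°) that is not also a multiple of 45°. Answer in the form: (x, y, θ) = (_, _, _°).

(x, y, θ) = (6.5, 2.5, 210°)

Enumerate (i+0.5, j+0.5, θ) over the 34 free cells and 16 admissible headings. For each, cast all 3 beams and compare to the given ranges.
  (1.5, 5.5, 285°): beam 1 = 0.5176 ≠ 4.0415 ✗
  (8.5, 4.5, 210°): beam 1 = 1.7321 ≠ 4.0415 ✗
  (4.5, 5.5, 15°): beam 1 = 3.6235 ≠ 4.0415 ✗
  …
  (6.5, 2.5, 210°): r_1=4.0415, r_2=1.0000, r_3=1.7321 — all match ✓
No second candidate reproduces the full scan.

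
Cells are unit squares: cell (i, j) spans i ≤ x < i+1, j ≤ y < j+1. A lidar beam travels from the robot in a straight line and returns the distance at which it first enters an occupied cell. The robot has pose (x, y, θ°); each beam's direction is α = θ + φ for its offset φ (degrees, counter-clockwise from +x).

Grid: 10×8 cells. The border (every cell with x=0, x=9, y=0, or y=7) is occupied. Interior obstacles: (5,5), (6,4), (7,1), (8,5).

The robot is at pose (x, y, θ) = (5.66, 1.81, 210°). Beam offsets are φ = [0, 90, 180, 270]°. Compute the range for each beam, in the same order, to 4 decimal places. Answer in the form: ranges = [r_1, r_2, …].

ranges = [1.6200, 0.9353, 3.8567, 5.9929]

beam 1: φ=0°, α=210°
  cosα=-0.8660 sinα=-0.5000 | (5,1) | tMaxX 0.7621 tMaxY 1.6200 | tΔX 1.1547 tΔY 2.0000
    t=0.7621 [x] (4,1)
    t=1.6200 [y] (4,0) — stop
  → r_1 = 1.6200
beam 2: φ=90°, α=300°
  cosα=0.5000 sinα=-0.8660 | (5,1) | tMaxX 0.6800 tMaxY 0.9353 | tΔX 2.0000 tΔY 1.1547
    t=0.6800 [x] (6,1)
    t=0.9353 [y] (6,0) — stop
  → r_2 = 0.9353
beam 3: φ=180°, α=30°
  cosα=0.8660 sinα=0.5000 | (5,1) | tMaxX 0.3926 tMaxY 0.3800 | tΔX 1.1547 tΔY 2.0000
    t=0.3800 [y] (5,2)
    t=0.3926 [x] (6,2)
    t=1.5473 [x] (7,2)
    t=2.3800 [y] (7,3)
    t=2.7020 [x] (8,3)
    t=3.8567 [x] (9,3) — stop
  → r_3 = 3.8567
beam 4: φ=270°, α=120°
  cosα=-0.5000 sinα=0.8660 | (5,1) | tMaxX 1.3200 tMaxY 0.2194 | tΔX 2.0000 tΔY 1.1547
    t=0.2194 [y] (5,2)
    t=1.3200 [x] (4,2)
    t=1.3741 [y] (4,3)
    t=2.5288 [y] (4,4)
    t=3.3200 [x] (3,4)
    t=3.6835 [y] (3,5)
    t=4.8382 [y] (3,6)
    t=5.3200 [x] (2,6)
    t=5.9929 [y] (2,7) — stop
  → r_4 = 5.9929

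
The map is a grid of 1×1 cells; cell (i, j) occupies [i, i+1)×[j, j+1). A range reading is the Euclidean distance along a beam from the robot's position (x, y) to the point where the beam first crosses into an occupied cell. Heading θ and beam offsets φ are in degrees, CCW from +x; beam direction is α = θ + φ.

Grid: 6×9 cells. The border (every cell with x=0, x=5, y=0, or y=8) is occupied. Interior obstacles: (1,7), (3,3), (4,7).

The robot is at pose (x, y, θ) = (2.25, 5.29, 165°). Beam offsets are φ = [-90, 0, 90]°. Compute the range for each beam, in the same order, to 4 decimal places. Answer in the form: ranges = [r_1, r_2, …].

ranges = [2.8056, 1.2941, 4.4413]

beam 1: φ=-90°, α=75°
  dir = (cos 75°, sin 75°) = (0.2588, 0.9659); from cell (2,5)
  next x-line at t=2.8978, next y-line at t=0.7350; Δt_x=3.8637, Δt_y=1.0353
    y: enter (2,6) at t=0.7350
    y: enter (2,7) at t=1.7703
    y: enter (2,8) at t=2.8056 ← occupied
  → r_1 = 2.8056
beam 2: φ=0°, α=165°
  dir = (cos 165°, sin 165°) = (-0.9659, 0.2588); from cell (2,5)
  next x-line at t=0.2588, next y-line at t=2.7432; Δt_x=1.0353, Δt_y=3.8637
    x: enter (1,5) at t=0.2588
    x: enter (0,5) at t=1.2941 ← occupied
  → r_2 = 1.2941
beam 3: φ=90°, α=255°
  dir = (cos 255°, sin 255°) = (-0.2588, -0.9659); from cell (2,5)
  next x-line at t=0.9659, next y-line at t=0.3002; Δt_x=3.8637, Δt_y=1.0353
    y: enter (2,4) at t=0.3002
    x: enter (1,4) at t=0.9659
    y: enter (1,3) at t=1.3355
    y: enter (1,2) at t=2.3708
    y: enter (1,1) at t=3.4061
    y: enter (1,0) at t=4.4413 ← occupied
  → r_3 = 4.4413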